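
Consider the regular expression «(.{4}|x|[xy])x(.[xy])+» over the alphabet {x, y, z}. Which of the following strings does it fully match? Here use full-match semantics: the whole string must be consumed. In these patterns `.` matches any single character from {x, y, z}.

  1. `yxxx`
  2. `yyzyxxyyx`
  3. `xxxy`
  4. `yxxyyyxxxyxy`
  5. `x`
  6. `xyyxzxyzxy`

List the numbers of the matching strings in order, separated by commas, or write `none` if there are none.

1, 2, 3, 4

1. `yxxx` → match
2. `yyzyxxyyx` → match
3. `xxxy` → match
4. `yxxyyyxxxyxy` → match
5. `x` → no match
6. `xyyxzxyzxy` → no match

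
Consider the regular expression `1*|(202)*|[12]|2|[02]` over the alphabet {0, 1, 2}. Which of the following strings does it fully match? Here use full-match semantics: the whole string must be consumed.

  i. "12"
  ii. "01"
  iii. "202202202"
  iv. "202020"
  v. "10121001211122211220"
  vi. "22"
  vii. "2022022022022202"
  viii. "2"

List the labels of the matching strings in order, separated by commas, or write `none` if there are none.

iii, viii

i → no match
ii → no match
iii → match
iv → no match
v → no match
vi → no match
vii → no match
viii → match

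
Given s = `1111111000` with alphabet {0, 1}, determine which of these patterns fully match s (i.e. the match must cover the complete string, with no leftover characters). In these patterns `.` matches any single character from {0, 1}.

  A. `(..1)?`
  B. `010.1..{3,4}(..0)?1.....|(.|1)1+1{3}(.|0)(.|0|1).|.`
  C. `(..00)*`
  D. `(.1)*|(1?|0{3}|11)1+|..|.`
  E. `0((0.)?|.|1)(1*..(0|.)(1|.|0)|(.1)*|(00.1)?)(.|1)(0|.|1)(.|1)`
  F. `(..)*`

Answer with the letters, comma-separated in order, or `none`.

A → no match
B → match
C → no match
D → no match
E → no match — must start with `0`
F → match

B, F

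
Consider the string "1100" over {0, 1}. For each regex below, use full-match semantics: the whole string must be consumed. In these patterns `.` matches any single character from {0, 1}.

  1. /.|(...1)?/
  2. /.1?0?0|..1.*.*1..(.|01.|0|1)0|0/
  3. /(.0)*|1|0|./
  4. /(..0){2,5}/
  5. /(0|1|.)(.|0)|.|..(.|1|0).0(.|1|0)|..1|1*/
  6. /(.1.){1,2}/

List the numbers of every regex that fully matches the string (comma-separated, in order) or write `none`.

2

1 → no match
2 → match
3 → no match
4 → no match
5 → no match
6 → no match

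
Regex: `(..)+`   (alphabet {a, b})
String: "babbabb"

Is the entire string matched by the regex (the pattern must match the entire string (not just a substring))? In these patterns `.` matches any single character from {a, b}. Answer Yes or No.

No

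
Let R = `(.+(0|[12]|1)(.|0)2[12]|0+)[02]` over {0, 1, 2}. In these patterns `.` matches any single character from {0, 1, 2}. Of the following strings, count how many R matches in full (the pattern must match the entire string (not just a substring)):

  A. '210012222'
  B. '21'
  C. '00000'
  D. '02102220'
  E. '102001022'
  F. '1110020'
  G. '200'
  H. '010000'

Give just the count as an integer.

A. '210012222' → match
B. '21' → no match
C. '00000' → match
D. '02102220' → match
E. '102001022' → no match
F. '1110020' → no match
G. '200' → no match
H. '010000' → no match
Total matched: 3

3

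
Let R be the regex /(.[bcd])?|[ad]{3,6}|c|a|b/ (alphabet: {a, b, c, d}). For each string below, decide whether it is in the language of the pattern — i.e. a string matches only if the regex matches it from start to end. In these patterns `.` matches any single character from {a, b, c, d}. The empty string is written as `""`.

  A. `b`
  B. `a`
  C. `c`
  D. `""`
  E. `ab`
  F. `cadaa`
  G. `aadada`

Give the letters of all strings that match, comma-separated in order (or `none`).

A → match
B → match
C → match
D → match
E → match
F → no match
G → match

A, B, C, D, E, G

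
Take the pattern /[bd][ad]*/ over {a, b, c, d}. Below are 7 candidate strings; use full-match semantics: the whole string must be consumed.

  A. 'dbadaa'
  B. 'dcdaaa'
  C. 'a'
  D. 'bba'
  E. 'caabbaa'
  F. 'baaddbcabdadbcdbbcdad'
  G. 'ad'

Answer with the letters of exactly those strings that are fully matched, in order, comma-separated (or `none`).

none

A → no match
B → no match
C → no match
D → no match
E → no match
F → no match
G → no match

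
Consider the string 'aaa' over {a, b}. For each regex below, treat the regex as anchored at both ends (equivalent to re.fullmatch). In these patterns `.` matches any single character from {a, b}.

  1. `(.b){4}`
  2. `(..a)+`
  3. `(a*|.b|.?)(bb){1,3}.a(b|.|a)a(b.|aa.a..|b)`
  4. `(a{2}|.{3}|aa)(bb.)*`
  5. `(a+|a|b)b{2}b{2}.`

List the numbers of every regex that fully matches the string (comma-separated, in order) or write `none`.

2, 4

1 → no match — must end with 'b'
2 → match
3 → no match
4 → match
5 → no match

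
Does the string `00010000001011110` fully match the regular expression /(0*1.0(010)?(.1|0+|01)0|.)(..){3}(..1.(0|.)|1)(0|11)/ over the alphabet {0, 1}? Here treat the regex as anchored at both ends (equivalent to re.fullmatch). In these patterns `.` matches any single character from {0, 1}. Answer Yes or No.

Yes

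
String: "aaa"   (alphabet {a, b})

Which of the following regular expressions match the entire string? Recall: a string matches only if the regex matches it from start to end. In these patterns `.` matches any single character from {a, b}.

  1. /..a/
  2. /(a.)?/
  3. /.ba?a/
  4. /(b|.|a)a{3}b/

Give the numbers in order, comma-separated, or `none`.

1

1 → match
2 → no match
3 → no match
4 → no match — must end with "ab"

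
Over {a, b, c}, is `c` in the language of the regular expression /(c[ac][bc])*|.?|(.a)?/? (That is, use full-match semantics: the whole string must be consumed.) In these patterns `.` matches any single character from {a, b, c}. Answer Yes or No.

Yes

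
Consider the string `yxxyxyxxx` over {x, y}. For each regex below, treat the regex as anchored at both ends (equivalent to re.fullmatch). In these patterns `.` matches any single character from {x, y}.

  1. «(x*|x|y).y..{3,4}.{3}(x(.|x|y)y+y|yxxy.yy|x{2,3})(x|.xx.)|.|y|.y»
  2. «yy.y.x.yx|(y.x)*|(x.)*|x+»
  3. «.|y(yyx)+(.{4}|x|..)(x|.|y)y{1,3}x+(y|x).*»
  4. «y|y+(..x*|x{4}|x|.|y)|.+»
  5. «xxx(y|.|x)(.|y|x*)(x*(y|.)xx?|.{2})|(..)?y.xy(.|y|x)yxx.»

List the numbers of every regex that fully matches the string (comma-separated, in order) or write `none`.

4, 5

1 → no match
2 → no match
3 → no match
4 → match
5 → match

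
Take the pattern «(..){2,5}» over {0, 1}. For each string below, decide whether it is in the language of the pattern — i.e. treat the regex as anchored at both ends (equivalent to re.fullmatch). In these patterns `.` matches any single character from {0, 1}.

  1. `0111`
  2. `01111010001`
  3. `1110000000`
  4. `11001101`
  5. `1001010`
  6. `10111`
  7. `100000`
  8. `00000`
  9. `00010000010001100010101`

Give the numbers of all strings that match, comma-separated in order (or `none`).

1 → match
2 → no match
3 → match
4 → match
5 → no match
6 → no match
7 → match
8 → no match
9 → no match

1, 3, 4, 7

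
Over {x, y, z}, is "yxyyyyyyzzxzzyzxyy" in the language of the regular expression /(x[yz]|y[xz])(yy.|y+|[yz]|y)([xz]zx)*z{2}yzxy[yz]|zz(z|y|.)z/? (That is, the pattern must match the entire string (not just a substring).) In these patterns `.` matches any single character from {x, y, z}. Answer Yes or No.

Yes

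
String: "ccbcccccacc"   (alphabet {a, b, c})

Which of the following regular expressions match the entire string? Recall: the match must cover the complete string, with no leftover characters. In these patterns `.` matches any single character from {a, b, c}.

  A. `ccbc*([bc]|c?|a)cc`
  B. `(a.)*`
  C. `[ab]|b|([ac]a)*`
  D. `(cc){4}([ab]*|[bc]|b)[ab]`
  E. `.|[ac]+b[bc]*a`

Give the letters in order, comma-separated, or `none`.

A

A → match
B → no match
C → no match
D → no match
E → no match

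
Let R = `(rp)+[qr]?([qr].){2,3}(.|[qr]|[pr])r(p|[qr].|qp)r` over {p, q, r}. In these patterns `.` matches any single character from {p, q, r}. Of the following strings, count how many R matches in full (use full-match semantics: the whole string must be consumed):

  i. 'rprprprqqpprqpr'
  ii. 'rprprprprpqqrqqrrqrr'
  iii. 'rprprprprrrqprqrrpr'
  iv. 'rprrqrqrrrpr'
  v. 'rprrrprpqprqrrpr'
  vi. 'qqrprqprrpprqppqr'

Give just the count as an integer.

4

i → match
ii → match
iii → match
iv → match
v → no match
vi → no match — must start with 'rp'
Total matched: 4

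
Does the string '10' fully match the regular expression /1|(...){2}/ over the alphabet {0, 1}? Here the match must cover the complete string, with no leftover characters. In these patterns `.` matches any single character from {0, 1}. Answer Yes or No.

No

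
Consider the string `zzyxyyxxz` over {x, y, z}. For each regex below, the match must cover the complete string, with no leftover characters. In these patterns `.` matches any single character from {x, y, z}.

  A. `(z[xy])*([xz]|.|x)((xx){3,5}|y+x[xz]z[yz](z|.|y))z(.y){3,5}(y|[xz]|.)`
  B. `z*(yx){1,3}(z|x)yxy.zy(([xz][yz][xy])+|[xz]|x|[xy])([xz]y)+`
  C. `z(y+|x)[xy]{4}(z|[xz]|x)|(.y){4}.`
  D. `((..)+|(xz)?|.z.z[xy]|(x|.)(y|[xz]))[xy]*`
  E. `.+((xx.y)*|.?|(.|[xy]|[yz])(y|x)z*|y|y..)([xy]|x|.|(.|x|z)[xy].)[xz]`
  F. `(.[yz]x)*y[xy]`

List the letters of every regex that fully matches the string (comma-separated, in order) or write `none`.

E

A → no match
B → no match — must end with `y`
C → no match
D → no match
E → match
F → no match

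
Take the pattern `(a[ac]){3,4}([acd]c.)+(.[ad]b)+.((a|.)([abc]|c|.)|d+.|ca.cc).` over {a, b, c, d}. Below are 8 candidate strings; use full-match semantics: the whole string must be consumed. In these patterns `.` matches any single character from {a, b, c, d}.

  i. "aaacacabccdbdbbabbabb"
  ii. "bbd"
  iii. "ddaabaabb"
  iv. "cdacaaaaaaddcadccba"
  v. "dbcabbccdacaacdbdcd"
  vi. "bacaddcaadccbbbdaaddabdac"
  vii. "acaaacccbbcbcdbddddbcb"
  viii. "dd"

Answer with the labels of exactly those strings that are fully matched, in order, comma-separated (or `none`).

i → no match
ii → no match — must start with "a"
iii → no match — must start with "a"
iv → no match — must start with "a"
v → no match — must start with "a"
vi → no match — must start with "a"
vii → no match
viii → no match — must start with "a"

none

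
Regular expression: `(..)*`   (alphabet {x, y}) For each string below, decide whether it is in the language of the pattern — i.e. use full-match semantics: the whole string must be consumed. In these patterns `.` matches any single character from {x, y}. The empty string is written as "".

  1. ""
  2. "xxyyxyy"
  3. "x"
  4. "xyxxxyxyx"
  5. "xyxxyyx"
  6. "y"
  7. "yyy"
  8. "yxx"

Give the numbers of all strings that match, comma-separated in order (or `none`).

1 → match
2 → no match
3 → no match
4 → no match
5 → no match
6 → no match
7 → no match
8 → no match

1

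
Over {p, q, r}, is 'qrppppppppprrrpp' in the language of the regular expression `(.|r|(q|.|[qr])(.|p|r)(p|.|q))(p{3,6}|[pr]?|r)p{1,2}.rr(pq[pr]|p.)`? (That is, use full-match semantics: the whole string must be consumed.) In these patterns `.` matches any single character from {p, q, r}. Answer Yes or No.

Yes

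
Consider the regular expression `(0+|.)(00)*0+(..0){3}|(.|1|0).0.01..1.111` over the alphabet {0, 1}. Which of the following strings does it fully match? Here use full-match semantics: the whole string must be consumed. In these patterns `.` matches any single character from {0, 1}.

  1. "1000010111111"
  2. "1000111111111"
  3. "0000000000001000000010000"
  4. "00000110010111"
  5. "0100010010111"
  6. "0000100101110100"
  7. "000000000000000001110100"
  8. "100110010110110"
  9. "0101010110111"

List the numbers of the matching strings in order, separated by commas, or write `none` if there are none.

1 → match
2 → no match
3 → no match
4 → no match
5 → match
6 → no match
7 → no match
8 → no match
9 → match

1, 5, 9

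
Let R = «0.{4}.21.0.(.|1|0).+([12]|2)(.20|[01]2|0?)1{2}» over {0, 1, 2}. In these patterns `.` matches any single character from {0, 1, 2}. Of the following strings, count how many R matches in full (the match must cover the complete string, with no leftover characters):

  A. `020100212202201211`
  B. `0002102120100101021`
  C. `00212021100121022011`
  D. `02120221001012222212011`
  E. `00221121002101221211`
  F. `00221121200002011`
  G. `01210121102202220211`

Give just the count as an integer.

A → no match
B → no match
C → match
D → match
E → match
F → match
G → match
Total matched: 5

5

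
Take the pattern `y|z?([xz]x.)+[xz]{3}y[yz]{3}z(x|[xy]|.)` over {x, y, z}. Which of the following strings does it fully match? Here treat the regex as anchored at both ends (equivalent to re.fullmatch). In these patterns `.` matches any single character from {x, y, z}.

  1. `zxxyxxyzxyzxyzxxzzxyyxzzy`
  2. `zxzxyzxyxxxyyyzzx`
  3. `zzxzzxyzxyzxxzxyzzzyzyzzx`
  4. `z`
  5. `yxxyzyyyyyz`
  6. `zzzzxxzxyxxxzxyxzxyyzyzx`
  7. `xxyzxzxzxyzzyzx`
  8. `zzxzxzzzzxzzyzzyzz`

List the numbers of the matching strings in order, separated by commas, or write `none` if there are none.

1 → no match
2 → no match
3 → match
4. `z` → no match
5. `yxxyzyyyyyz` → no match
6 → no match
7 → match
8 → no match

3, 7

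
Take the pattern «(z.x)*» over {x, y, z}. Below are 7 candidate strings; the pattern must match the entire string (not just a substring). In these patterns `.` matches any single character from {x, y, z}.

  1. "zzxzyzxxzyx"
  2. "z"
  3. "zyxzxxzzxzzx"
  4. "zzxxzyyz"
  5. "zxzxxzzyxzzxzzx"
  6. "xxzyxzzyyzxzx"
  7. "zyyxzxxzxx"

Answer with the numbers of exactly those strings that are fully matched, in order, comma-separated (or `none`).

3

1 → no match
2 → no match
3 → match
4 → no match
5 → no match
6 → no match
7 → no match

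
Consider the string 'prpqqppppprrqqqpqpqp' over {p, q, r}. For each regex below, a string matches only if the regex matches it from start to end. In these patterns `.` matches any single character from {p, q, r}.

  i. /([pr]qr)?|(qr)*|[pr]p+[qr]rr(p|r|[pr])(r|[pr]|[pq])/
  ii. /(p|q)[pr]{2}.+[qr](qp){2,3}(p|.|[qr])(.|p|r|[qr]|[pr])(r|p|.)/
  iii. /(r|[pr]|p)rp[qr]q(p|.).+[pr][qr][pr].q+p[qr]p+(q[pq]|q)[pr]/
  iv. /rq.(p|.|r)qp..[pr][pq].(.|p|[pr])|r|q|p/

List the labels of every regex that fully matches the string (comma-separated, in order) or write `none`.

i → no match
ii → no match
iii → match
iv → no match

iii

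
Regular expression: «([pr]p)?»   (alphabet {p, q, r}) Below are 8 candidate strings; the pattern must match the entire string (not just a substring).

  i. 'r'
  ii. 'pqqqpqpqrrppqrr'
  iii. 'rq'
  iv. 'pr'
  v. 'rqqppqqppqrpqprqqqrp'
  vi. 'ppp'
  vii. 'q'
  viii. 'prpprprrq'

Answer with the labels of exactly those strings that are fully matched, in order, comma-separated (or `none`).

i → no match
ii → no match
iii → no match
iv → no match
v → no match
vi → no match
vii → no match
viii → no match

none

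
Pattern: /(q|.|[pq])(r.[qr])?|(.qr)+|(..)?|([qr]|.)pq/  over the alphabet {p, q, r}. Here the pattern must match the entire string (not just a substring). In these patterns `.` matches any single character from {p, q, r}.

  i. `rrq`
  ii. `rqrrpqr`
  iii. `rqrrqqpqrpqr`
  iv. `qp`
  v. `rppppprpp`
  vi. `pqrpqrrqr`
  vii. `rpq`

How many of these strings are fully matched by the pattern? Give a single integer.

i → no match
ii → no match
iii → no match
iv → match
v → no match
vi → match
vii → match
Total matched: 3

3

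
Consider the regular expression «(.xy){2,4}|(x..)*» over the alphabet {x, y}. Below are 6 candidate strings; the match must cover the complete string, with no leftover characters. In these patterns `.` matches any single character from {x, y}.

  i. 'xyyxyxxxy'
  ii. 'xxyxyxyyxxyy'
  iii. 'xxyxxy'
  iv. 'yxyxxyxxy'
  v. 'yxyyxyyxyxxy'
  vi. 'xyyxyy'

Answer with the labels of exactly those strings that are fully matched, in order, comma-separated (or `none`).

i, iii, iv, v, vi

i. 'xyyxyxxxy' → match
ii. 'xxyxyxyyxxyy' → no match
iii. 'xxyxxy' → match
iv. 'yxyxxyxxy' → match
v. 'yxyyxyyxyxxy' → match
vi. 'xyyxyy' → match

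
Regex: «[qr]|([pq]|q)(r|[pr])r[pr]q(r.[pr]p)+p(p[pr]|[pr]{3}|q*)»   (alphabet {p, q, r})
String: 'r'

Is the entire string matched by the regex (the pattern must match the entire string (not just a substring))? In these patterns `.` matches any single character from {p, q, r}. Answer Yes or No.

Yes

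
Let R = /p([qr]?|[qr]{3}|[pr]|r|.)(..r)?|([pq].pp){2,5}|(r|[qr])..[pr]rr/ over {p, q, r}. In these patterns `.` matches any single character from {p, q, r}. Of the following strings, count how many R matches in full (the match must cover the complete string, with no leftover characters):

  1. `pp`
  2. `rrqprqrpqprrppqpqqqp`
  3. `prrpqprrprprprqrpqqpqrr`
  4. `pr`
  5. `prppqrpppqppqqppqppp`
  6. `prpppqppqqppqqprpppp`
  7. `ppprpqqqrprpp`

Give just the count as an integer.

3

1 → match
2 → no match
3 → no match
4 → match
5 → match
6 → no match
7 → no match
Total matched: 3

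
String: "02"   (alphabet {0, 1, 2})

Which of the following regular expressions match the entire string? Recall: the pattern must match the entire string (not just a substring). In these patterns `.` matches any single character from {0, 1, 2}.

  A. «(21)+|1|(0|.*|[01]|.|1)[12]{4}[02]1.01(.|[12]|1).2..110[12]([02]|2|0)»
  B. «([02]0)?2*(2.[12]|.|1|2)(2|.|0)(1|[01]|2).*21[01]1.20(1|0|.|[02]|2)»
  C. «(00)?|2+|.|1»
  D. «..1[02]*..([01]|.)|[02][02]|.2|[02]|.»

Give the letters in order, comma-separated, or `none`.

A → no match
B → no match
C → no match
D → match

D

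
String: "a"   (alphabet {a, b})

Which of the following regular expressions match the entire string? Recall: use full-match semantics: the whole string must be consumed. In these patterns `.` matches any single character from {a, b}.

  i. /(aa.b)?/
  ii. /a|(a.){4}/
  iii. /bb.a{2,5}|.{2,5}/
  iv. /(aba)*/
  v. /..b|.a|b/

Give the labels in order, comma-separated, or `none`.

ii

i → no match
ii → match
iii → no match
iv → no match
v → no match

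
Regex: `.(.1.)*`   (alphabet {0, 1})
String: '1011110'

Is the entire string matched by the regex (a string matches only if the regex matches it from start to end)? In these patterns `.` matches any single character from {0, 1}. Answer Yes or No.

Yes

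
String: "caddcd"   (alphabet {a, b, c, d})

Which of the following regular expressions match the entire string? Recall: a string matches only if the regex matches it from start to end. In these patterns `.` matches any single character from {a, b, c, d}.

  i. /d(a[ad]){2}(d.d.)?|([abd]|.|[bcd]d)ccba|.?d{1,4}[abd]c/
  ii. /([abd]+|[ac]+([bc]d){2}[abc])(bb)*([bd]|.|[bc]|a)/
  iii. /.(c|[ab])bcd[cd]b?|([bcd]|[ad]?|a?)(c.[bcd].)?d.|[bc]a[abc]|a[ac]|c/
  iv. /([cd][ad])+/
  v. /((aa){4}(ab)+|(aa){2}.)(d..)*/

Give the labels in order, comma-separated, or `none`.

iv

i → no match
ii → no match
iii → no match
iv → match
v → no match — must start with "aa"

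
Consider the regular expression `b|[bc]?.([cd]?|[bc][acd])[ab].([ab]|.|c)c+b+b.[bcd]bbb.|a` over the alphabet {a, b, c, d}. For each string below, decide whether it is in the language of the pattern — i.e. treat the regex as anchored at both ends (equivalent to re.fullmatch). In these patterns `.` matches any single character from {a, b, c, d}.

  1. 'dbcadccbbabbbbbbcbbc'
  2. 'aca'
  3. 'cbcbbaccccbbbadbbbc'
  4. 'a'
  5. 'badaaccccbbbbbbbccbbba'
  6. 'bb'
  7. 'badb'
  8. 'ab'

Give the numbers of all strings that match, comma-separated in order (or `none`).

1 → no match
2 → no match
3 → match
4 → match
5 → match
6 → no match
7 → no match
8 → no match

3, 4, 5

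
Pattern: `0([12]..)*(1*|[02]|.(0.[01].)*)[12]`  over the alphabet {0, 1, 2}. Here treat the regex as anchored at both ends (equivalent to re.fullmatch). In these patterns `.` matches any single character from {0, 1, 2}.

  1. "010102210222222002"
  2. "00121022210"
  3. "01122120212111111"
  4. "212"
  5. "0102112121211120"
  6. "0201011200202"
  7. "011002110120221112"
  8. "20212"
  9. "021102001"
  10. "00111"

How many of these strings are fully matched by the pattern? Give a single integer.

1 → no match
2 → no match
3 → no match
4 → no match — must start with "0"
5 → no match
6 → no match
7 → no match
8 → no match — must start with "0"
9 → no match
10 → no match
Total matched: 0

0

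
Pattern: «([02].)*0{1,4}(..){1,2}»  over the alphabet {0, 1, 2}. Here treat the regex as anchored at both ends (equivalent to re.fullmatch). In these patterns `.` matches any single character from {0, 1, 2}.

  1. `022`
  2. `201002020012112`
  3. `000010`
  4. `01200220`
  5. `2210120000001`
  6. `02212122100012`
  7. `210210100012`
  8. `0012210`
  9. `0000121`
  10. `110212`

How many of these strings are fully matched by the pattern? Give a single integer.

1 → match
2 → no match
3 → match
4 → no match
5 → no match
6 → no match
7 → no match
8 → no match
9 → match
10 → no match
Total matched: 3

3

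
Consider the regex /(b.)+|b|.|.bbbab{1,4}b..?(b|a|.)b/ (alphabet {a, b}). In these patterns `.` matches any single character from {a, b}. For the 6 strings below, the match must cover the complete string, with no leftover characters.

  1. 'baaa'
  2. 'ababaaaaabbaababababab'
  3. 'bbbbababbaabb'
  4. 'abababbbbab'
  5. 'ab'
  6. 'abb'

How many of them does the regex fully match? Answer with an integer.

0

1 → no match
2 → no match
3 → no match
4 → no match
5 → no match
6 → no match
Total matched: 0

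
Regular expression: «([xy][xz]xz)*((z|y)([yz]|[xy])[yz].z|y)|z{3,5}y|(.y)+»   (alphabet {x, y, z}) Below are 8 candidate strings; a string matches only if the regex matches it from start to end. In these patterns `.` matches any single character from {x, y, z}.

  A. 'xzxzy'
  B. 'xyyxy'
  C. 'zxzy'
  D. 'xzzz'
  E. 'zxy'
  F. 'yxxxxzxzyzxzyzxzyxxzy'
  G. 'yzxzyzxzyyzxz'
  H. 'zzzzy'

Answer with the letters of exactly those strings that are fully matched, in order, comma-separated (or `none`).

A → match
B → no match
C → no match
D → no match
E → no match
F → no match
G → match
H → match

A, G, H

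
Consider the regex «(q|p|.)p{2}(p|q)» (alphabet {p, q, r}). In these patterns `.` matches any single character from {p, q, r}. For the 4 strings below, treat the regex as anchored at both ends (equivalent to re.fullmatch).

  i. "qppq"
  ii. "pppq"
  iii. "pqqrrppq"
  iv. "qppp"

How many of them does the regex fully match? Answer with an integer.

i → match
ii → match
iii → no match
iv → match
Total matched: 3

3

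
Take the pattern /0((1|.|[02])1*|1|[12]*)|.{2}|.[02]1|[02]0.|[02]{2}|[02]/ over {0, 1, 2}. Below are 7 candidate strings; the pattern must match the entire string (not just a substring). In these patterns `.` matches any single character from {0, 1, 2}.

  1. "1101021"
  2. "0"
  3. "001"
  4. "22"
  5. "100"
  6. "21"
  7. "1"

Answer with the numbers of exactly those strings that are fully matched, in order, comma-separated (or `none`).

1. "1101021" → no match
2. "0" → match
3. "001" → match
4. "22" → match
5. "100" → no match
6. "21" → match
7. "1" → no match

2, 3, 4, 6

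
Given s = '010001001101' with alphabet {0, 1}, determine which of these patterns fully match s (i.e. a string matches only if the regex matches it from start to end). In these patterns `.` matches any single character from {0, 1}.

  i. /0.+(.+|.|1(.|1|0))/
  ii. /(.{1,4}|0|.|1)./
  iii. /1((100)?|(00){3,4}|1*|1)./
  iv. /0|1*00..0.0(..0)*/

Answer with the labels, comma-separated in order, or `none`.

i → match
ii → no match
iii → no match — must start with '1'
iv → no match

i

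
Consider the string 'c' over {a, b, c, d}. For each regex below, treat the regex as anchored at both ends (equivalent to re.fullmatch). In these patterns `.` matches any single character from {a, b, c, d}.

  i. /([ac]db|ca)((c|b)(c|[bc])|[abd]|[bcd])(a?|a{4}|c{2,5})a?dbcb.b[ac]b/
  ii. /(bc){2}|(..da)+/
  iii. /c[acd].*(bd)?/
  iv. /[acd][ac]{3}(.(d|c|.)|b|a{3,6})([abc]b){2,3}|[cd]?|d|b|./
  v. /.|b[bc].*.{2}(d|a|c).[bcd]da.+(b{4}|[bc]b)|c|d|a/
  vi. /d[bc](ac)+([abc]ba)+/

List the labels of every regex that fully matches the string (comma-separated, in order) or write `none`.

i → no match — must end with 'b'
ii → no match
iii → no match
iv → match
v → match
vi → no match — must start with 'd'

iv, v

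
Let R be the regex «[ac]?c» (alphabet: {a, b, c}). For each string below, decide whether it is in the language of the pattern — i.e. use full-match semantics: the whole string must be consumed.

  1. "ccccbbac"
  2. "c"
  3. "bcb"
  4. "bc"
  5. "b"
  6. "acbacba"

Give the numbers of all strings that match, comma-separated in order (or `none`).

1 → no match
2 → match
3 → no match — must end with "c"
4 → no match
5 → no match — must end with "c"
6 → no match — must end with "c"

2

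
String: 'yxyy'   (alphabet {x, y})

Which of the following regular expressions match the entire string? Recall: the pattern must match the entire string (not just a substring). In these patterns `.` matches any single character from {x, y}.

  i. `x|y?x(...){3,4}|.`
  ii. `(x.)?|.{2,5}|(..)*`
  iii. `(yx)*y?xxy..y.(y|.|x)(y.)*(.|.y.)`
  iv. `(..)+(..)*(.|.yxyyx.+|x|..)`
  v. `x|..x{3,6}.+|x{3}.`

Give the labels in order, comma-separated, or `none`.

i → no match
ii → match
iii → no match
iv → match
v → no match

ii, iv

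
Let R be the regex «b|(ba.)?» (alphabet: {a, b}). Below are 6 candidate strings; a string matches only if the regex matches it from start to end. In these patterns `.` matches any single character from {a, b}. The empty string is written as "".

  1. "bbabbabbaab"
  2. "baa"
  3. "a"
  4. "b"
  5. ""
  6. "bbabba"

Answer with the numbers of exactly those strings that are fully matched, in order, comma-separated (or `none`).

1. "bbabbabbaab" → no match
2. "baa" → match
3. "a" → no match
4. "b" → match
5. "" → match
6. "bbabba" → no match

2, 4, 5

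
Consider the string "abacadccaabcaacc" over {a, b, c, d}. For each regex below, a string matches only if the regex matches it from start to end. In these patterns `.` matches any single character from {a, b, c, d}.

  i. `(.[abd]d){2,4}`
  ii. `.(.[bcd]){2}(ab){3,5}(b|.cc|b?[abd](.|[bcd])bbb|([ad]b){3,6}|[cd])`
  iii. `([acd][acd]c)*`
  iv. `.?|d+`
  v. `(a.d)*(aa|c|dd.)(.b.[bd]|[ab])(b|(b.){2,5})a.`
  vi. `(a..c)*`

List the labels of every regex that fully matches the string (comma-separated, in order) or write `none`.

i → no match — must end with "d"
ii → no match
iii → no match
iv → no match
v → no match
vi → match

vi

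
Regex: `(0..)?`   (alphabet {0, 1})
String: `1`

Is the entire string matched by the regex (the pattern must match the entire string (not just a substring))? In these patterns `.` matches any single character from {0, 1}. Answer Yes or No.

No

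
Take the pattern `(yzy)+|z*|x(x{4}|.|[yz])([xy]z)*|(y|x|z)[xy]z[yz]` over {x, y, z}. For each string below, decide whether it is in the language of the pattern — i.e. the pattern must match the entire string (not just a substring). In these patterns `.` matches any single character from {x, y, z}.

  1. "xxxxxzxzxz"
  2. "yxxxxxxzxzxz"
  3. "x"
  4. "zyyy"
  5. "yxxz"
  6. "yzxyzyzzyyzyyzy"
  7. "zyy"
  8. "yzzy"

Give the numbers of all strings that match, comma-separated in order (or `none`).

1 → no match
2 → no match
3 → no match
4 → no match
5 → no match
6 → no match
7 → no match
8 → no match

none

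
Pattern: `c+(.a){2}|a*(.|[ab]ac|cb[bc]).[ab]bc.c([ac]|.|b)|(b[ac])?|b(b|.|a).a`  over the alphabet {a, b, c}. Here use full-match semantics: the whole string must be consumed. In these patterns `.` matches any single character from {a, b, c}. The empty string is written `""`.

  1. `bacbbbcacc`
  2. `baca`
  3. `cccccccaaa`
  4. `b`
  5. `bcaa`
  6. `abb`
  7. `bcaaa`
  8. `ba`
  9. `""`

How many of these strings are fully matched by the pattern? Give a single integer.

6

1 → match
2 → match
3 → match
4 → no match
5 → match
6 → no match
7 → no match
8 → match
9 → match
Total matched: 6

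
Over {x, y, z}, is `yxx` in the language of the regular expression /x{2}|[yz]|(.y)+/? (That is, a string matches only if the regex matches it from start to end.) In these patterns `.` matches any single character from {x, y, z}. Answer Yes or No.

No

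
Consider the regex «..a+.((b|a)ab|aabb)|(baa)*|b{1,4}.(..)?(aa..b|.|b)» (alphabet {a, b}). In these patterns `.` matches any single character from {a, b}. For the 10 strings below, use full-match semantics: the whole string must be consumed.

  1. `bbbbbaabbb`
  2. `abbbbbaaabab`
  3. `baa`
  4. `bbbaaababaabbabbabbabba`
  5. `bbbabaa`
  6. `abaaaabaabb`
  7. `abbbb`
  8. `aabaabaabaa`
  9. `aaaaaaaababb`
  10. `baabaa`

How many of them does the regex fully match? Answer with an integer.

1 → match
2 → no match
3 → match
4 → no match
5 → match
6 → match
7 → no match
8 → no match
9 → no match
10 → match
Total matched: 5

5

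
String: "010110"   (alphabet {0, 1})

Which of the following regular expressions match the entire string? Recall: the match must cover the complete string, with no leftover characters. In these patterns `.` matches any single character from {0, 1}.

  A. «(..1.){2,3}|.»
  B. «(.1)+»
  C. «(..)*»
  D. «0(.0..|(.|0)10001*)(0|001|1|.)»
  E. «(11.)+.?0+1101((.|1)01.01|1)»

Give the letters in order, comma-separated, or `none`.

C, D

A → no match
B → no match — must end with "1"
C → match
D → match
E → no match — must start with "11"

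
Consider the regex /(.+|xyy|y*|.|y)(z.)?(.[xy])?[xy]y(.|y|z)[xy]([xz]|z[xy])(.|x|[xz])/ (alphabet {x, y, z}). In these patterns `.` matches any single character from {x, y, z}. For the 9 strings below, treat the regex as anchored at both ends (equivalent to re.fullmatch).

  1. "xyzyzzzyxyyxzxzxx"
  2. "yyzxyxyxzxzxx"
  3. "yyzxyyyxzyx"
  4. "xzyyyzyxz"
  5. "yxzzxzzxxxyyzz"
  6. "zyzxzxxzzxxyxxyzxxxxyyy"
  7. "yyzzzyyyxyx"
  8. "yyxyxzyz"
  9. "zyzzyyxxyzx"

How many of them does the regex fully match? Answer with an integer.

2

1 → no match
2 → no match
3 → match
4 → match
5 → no match
6 → no match
7 → no match
8 → no match
9 → no match
Total matched: 2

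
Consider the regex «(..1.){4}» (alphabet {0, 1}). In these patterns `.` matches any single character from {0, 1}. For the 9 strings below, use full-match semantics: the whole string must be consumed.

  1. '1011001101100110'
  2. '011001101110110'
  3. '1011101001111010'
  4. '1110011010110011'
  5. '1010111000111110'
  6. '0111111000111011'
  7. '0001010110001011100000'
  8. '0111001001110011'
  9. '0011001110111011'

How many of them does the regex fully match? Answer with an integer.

7

1 → match
2 → no match
3 → match
4 → match
5 → match
6 → match
7 → no match
8 → match
9 → match
Total matched: 7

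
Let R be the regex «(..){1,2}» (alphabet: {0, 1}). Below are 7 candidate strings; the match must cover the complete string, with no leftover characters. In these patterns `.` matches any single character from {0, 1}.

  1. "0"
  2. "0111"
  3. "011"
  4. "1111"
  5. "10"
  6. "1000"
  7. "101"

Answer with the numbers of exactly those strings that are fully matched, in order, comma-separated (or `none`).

1. "0" → no match
2. "0111" → match
3. "011" → no match
4. "1111" → match
5. "10" → match
6. "1000" → match
7. "101" → no match

2, 4, 5, 6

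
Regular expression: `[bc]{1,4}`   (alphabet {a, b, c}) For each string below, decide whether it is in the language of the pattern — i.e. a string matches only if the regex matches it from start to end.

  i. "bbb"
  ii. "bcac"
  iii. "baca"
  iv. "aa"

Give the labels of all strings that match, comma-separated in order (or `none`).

i

i → match
ii → no match
iii → no match
iv → no match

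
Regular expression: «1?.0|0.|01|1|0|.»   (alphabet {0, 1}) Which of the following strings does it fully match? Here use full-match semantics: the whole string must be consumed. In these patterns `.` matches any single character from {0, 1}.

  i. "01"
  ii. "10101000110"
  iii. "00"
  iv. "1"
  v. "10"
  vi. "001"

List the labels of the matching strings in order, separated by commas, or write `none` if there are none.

i → match
ii → no match
iii → match
iv → match
v → match
vi → no match

i, iii, iv, v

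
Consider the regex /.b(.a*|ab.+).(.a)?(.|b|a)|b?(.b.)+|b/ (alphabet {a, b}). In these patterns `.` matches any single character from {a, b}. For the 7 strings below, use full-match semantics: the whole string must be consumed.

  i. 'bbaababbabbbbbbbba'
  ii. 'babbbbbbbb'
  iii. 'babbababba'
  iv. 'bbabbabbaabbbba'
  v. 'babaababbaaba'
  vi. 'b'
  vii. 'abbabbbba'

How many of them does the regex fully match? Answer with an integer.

7

i → match
ii → match
iii → match
iv → match
v → match
vi → match
vii → match
Total matched: 7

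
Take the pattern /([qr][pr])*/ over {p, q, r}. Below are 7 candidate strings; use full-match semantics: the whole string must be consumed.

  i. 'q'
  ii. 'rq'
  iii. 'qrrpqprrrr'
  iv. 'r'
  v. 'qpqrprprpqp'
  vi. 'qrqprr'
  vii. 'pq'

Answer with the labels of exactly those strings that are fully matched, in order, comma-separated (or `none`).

i. 'q' → no match
ii. 'rq' → no match
iii. 'qrrpqprrrr' → match
iv. 'r' → no match
v. 'qpqrprprpqp' → no match
vi. 'qrqprr' → match
vii. 'pq' → no match

iii, vi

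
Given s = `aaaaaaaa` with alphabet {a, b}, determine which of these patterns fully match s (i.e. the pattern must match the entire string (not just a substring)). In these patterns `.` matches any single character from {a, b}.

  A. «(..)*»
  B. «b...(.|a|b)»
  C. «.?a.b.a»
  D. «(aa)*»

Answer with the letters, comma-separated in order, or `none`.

A, D

A → match
B → no match — must start with `b`
C → no match
D → match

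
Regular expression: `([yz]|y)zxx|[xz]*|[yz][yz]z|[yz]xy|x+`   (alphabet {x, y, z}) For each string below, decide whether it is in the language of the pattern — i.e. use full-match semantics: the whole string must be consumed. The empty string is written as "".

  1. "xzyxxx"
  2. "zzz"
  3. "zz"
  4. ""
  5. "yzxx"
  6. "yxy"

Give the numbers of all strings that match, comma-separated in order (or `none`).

2, 3, 4, 5, 6

1. "xzyxxx" → no match
2. "zzz" → match
3. "zz" → match
4. "" → match
5. "yzxx" → match
6. "yxy" → match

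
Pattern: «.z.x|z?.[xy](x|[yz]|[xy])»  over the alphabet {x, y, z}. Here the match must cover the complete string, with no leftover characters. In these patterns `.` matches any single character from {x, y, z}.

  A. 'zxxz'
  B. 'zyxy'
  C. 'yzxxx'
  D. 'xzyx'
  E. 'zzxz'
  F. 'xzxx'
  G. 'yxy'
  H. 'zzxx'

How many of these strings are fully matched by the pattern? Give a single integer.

7

A → match
B → match
C → no match
D → match
E → match
F → match
G → match
H → match
Total matched: 7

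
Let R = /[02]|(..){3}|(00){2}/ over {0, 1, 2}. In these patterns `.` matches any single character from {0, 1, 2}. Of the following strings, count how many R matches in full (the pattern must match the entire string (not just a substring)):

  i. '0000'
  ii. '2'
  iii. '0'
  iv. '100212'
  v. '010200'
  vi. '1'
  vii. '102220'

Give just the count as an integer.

i → match
ii → match
iii → match
iv → match
v → match
vi → no match
vii → match
Total matched: 6

6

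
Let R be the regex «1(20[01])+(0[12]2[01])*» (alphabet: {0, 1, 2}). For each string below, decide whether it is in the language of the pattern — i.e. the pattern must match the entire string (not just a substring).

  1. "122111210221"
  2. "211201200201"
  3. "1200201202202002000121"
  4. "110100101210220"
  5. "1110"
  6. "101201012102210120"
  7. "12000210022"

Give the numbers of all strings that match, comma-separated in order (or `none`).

1 → no match — must start with "120"
2 → no match — must start with "120"
3 → no match
4 → no match — must start with "120"
5 → no match — must start with "120"
6 → no match — must start with "120"
7 → no match

none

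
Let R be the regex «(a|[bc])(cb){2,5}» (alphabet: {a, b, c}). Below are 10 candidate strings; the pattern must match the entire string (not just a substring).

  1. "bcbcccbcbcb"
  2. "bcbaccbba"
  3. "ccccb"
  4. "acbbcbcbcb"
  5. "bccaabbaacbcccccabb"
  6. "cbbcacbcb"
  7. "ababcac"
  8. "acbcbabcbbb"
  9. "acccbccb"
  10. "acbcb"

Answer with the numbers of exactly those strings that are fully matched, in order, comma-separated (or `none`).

10

1 → no match
2 → no match — must end with "cb"
3 → no match
4 → no match
5 → no match — must end with "cb"
6 → no match
7 → no match — must end with "cb"
8 → no match — must end with "cb"
9 → no match
10 → match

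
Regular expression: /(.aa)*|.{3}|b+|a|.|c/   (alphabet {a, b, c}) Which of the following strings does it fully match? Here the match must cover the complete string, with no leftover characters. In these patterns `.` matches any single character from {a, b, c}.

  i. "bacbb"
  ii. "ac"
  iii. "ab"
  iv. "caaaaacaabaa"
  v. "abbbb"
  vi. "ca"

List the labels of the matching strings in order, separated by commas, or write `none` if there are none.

iv

i. "bacbb" → no match
ii. "ac" → no match
iii. "ab" → no match
iv. "caaaaacaabaa" → match
v. "abbbb" → no match
vi. "ca" → no match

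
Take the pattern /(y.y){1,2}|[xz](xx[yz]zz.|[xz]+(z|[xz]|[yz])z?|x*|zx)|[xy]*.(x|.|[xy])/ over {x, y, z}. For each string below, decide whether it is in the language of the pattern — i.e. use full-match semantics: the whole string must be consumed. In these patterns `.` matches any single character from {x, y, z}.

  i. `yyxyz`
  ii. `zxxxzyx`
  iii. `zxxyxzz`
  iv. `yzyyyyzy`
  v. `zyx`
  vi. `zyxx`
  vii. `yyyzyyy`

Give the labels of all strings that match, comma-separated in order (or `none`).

i

i → match
ii → no match
iii → no match
iv → no match
v → no match
vi → no match
vii → no match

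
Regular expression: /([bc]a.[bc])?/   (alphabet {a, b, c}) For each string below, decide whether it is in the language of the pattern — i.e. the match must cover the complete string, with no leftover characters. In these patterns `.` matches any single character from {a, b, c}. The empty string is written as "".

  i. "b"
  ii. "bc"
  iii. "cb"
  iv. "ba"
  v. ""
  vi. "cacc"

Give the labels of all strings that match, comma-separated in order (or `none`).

i → no match
ii → no match
iii → no match
iv → no match
v → match
vi → match

v, vi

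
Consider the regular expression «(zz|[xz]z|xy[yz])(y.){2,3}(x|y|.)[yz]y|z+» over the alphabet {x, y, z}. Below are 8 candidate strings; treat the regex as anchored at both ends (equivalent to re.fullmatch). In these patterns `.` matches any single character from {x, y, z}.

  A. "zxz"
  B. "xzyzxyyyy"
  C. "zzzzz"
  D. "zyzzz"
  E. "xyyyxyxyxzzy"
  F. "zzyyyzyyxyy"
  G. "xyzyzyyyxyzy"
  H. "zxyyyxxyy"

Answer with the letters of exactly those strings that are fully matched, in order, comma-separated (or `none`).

C, E, F, G

A → no match
B → no match
C → match
D → no match
E → match
F → match
G → match
H → no match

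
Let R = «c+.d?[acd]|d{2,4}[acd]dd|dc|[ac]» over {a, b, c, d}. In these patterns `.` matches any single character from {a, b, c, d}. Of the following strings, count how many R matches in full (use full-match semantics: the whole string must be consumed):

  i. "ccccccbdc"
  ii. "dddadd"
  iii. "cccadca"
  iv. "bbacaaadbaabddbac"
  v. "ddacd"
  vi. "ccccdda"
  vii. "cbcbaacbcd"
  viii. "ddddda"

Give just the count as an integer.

i. "ccccccbdc" → match
ii. "dddadd" → match
iii. "cccadca" → no match
iv → no match
v. "ddacd" → no match
vi. "ccccdda" → match
vii. "cbcbaacbcd" → no match
viii. "ddddda" → no match
Total matched: 3

3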